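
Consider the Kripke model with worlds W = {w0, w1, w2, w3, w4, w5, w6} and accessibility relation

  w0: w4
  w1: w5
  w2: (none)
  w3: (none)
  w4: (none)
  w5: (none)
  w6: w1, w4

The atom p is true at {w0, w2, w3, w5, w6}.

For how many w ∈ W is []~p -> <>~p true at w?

3

w0: []~p is T, <>~p is T. ✓
w1: []~p is F, <>~p is F. ✓
w2: []~p is T, <>~p is F. ✗
w3: []~p is T, <>~p is F. ✗
w4: []~p is T, <>~p is F. ✗
w5: []~p is T, <>~p is F. ✗
w6: []~p is T, <>~p is T. ✓
Satisfying worlds: {w0, w1, w6}.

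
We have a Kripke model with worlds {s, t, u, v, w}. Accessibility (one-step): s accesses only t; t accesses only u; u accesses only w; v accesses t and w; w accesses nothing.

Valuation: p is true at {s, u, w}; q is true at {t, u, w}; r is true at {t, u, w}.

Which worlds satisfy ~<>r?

s: <>r is T. ✗
t: <>r is T. ✗
u: <>r is T. ✗
v: <>r is T. ✗
w: <>r is F. ✓

{w}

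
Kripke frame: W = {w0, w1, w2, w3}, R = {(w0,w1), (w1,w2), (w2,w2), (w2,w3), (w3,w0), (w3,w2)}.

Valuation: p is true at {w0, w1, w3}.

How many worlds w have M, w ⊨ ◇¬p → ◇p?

3

w0: ◇¬p is F, ◇p is T. ✓
w1: ◇¬p is T, ◇p is F. ✗
w2: ◇¬p is T, ◇p is T. ✓
w3: ◇¬p is T, ◇p is T. ✓
Satisfying worlds: {w0, w2, w3}.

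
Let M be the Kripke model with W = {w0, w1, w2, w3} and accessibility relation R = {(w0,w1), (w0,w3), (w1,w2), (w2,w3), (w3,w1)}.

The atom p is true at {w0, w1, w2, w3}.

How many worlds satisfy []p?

w0: successors {w1, w3}; p there: w1:T, w3:T. ✓
w1: successors {w2}; p there: w2:T. ✓
w2: successors {w3}; p there: w3:T. ✓
w3: successors {w1}; p there: w1:T. ✓
Satisfying worlds: {w0, w1, w2, w3}.

4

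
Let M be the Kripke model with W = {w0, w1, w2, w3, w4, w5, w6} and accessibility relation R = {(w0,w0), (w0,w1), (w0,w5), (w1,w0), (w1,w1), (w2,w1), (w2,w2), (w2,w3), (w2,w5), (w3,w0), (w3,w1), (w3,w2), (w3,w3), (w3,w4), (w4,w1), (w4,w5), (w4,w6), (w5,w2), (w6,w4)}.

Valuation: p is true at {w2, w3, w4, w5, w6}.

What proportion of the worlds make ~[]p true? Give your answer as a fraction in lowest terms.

w0: []p is F. ✓
w1: []p is F. ✓
w2: []p is F. ✓
w3: []p is F. ✓
w4: []p is F. ✓
w5: []p is T. ✗
w6: []p is T. ✗
That's 5 of 7 worlds, so 5/7.

5/7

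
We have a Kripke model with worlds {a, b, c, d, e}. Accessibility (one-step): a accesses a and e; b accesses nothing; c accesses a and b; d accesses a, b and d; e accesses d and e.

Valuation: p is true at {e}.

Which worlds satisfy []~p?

{b, c, d}

a: successors {a, e}; ~p there: a:T, e:F. ✗
b: no successors, so []~p holds vacuously. ✓
c: successors {a, b}; ~p there: a:T, b:T. ✓
d: successors {a, b, d}; ~p there: a:T, b:T, d:T. ✓
e: successors {d, e}; ~p there: d:T, e:F. ✗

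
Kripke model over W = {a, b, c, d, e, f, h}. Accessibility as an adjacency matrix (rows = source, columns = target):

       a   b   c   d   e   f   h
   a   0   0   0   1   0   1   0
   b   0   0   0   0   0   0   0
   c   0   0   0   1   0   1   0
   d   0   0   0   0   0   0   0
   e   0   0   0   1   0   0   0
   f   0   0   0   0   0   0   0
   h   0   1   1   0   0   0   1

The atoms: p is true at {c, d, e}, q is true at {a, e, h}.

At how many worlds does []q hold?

3

a: successors {d, f}; q there: d:F, f:F. ✗
b: no successors, so []q holds vacuously. ✓
c: successors {d, f}; q there: d:F, f:F. ✗
d: no successors, so []q holds vacuously. ✓
e: successors {d}; q there: d:F. ✗
f: no successors, so []q holds vacuously. ✓
h: successors {b, c, h}; q there: b:F, c:F, h:T. ✗
Satisfying worlds: {b, d, f}.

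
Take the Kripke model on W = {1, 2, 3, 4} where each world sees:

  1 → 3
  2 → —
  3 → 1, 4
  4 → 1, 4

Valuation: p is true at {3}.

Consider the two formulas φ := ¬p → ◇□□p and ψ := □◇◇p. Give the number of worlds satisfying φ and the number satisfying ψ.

1 and 2

For ¬p → ◇□□p:
1: ¬p is T, ◇□□p is F. ✗
2: ¬p is T, ◇□□p is F. ✗
3: ¬p is F, ◇□□p is F. ✓
4: ¬p is T, ◇□□p is F. ✗
— 1 world.
For □◇◇p:
1: successors {3}; ◇◇p there: 3:T. ✓
2: no successors, so □◇◇p holds vacuously. ✓
3: successors {1, 4}; ◇◇p there: 1:F, 4:T. ✗
4: successors {1, 4}; ◇◇p there: 1:F, 4:T. ✗
— 2 worlds.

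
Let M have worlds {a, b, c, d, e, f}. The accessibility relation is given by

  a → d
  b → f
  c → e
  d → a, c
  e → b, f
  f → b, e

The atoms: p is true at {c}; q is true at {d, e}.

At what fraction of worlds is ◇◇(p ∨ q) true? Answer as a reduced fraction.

2/3

a: successors {d}; ◇(p ∨ q) there: d:T. ✓
b: successors {f}; ◇(p ∨ q) there: f:T. ✓
c: successors {e}; ◇(p ∨ q) there: e:F. ✗
d: successors {a, c}; ◇(p ∨ q) there: a:T, c:T. ✓
e: successors {b, f}; ◇(p ∨ q) there: b:F, f:T. ✓
f: successors {b, e}; ◇(p ∨ q) there: b:F, e:F. ✗
That's 4 of 6 worlds, so 4/6 = 2/3.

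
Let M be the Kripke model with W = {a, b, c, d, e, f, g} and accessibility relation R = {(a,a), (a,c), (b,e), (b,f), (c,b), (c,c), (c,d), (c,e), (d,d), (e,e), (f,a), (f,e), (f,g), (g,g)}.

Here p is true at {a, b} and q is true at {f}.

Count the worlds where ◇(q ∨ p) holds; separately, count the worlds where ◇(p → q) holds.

For ◇(q ∨ p):
a: successors {a, c}; q ∨ p there: a:T, c:F. ✓
b: successors {e, f}; q ∨ p there: e:F, f:T. ✓
c: successors {b, c, d, e}; q ∨ p there: b:T, c:F, d:F, e:F. ✓
d: successors {d}; q ∨ p there: d:F. ✗
e: successors {e}; q ∨ p there: e:F. ✗
f: successors {a, e, g}; q ∨ p there: a:T, e:F, g:F. ✓
g: successors {g}; q ∨ p there: g:F. ✗
— 4 worlds.
For ◇(p → q):
a: successors {a, c}; p → q there: a:F, c:T. ✓
b: successors {e, f}; p → q there: e:T, f:T. ✓
c: successors {b, c, d, e}; p → q there: b:F, c:T, d:T, e:T. ✓
d: successors {d}; p → q there: d:T. ✓
e: successors {e}; p → q there: e:T. ✓
f: successors {a, e, g}; p → q there: a:F, e:T, g:T. ✓
g: successors {g}; p → q there: g:T. ✓
— 7 worlds.

4 and 7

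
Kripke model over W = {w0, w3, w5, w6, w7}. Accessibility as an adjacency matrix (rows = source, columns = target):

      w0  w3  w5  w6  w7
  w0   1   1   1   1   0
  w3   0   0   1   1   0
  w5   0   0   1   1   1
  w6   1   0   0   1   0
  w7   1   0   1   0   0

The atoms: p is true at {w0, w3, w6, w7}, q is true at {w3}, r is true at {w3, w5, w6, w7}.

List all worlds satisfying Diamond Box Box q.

w0: successors {w0, w3, w5, w6}; Box Box q there: w0:F, w3:F, w5:F, w6:F. ✗
w3: successors {w5, w6}; Box Box q there: w5:F, w6:F. ✗
w5: successors {w5, w6, w7}; Box Box q there: w5:F, w6:F, w7:F. ✗
w6: successors {w0, w6}; Box Box q there: w0:F, w6:F. ✗
w7: successors {w0, w5}; Box Box q there: w0:F, w5:F. ✗

∅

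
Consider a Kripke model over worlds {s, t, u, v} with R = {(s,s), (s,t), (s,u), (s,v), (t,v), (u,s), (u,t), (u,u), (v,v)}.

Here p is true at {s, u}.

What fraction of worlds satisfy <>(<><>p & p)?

1/2

s: successors {s, t, u, v}; <><>p & p there: s:T, t:F, u:T, v:F. ✓
t: successors {v}; <><>p & p there: v:F. ✗
u: successors {s, t, u}; <><>p & p there: s:T, t:F, u:T. ✓
v: successors {v}; <><>p & p there: v:F. ✗
That's 2 of 4 worlds, so 2/4 = 1/2.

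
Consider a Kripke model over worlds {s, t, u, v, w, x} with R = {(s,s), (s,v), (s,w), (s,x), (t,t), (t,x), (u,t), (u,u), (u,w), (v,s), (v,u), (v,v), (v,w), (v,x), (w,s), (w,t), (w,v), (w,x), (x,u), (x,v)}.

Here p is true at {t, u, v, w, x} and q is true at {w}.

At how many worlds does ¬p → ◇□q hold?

s: ¬p is T, ◇□q is F. ✗
t: ¬p is F, ◇□q is F. ✓
u: ¬p is F, ◇□q is F. ✓
v: ¬p is F, ◇□q is F. ✓
w: ¬p is F, ◇□q is F. ✓
x: ¬p is F, ◇□q is F. ✓
Satisfying worlds: {t, u, v, w, x}.

5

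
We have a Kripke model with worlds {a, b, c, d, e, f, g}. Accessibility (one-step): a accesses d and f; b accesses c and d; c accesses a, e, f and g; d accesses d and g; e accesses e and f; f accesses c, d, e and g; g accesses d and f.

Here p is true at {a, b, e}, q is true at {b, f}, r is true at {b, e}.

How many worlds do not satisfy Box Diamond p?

a: successors {d, f}; Diamond p there: d:F, f:T. ✗
b: successors {c, d}; Diamond p there: c:T, d:F. ✗
c: successors {a, e, f, g}; Diamond p there: a:F, e:T, f:T, g:F. ✗
d: successors {d, g}; Diamond p there: d:F, g:F. ✗
e: successors {e, f}; Diamond p there: e:T, f:T. ✓
f: successors {c, d, e, g}; Diamond p there: c:T, d:F, e:T, g:F. ✗
g: successors {d, f}; Diamond p there: d:F, f:T. ✗
Satisfying worlds: {e}.
So Box Diamond p fails at the other 6 worlds.

6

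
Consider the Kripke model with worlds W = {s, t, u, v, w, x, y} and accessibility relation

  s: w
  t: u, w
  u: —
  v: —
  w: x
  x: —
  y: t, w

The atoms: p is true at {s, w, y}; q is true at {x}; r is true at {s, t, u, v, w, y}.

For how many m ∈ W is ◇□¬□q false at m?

5

s: successors {w}; □¬□q there: w:F. ✗
t: successors {u, w}; □¬□q there: u:T, w:F. ✓
u: no successors, so ◇□¬□q fails. ✗
v: no successors, so ◇□¬□q fails. ✗
w: successors {x}; □¬□q there: x:T. ✓
x: no successors, so ◇□¬□q fails. ✗
y: successors {t, w}; □¬□q there: t:F, w:F. ✗
Satisfying worlds: {t, w}.
So ◇□¬□q fails at the other 5 worlds.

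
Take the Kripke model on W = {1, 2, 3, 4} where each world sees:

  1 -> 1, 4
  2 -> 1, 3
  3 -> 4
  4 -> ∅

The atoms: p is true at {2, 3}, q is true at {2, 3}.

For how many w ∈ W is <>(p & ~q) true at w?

1: successors {1, 4}; p & ~q there: 1:F, 4:F. ✗
2: successors {1, 3}; p & ~q there: 1:F, 3:F. ✗
3: successors {4}; p & ~q there: 4:F. ✗
4: no successors, so <>(p & ~q) fails. ✗
Satisfying worlds: ∅.

0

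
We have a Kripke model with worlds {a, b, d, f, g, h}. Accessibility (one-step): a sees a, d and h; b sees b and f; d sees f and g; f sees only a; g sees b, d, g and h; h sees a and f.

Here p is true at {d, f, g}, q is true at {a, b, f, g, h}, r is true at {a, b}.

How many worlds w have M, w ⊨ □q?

4

a: successors {a, d, h}; q there: a:T, d:F, h:T. ✗
b: successors {b, f}; q there: b:T, f:T. ✓
d: successors {f, g}; q there: f:T, g:T. ✓
f: successors {a}; q there: a:T. ✓
g: successors {b, d, g, h}; q there: b:T, d:F, g:T, h:T. ✗
h: successors {a, f}; q there: a:T, f:T. ✓
Satisfying worlds: {b, d, f, h}.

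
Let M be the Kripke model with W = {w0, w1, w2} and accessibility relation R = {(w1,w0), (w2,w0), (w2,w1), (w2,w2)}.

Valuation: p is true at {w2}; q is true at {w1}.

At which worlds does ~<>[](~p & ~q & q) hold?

{w0}

w0: <>[](~p & ~q & q) is F. ✓
w1: <>[](~p & ~q & q) is T. ✗
w2: <>[](~p & ~q & q) is T. ✗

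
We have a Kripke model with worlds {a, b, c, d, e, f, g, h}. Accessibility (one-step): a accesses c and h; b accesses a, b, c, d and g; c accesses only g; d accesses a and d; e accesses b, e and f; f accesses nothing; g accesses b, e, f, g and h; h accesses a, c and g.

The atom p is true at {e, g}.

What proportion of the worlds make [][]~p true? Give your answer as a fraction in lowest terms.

a: successors {c, h}; []~p there: c:F, h:F. ✗
b: successors {a, b, c, d, g}; []~p there: a:T, b:F, c:F, d:T, g:F. ✗
c: successors {g}; []~p there: g:F. ✗
d: successors {a, d}; []~p there: a:T, d:T. ✓
e: successors {b, e, f}; []~p there: b:F, e:F, f:T. ✗
f: no successors, so [][]~p holds vacuously. ✓
g: successors {b, e, f, g, h}; []~p there: b:F, e:F, f:T, g:F, h:F. ✗
h: successors {a, c, g}; []~p there: a:T, c:F, g:F. ✗
That's 2 of 8 worlds, so 2/8 = 1/4.

1/4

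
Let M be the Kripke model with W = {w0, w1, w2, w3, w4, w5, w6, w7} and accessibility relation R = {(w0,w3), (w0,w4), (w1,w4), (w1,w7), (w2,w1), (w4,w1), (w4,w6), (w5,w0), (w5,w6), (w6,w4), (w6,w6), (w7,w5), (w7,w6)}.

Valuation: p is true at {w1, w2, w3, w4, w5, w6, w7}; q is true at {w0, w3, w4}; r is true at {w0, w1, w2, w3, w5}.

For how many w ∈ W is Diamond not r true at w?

6

w0: successors {w3, w4}; not r there: w3:F, w4:T. ✓
w1: successors {w4, w7}; not r there: w4:T, w7:T. ✓
w2: successors {w1}; not r there: w1:F. ✗
w3: no successors, so Diamond not r fails. ✗
w4: successors {w1, w6}; not r there: w1:F, w6:T. ✓
w5: successors {w0, w6}; not r there: w0:F, w6:T. ✓
w6: successors {w4, w6}; not r there: w4:T, w6:T. ✓
w7: successors {w5, w6}; not r there: w5:F, w6:T. ✓
Satisfying worlds: {w0, w1, w4, w5, w6, w7}.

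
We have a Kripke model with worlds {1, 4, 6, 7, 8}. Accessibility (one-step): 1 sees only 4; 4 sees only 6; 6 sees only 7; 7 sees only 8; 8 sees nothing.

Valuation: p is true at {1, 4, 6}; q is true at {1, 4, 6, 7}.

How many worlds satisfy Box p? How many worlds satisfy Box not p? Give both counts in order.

For Box p:
1: successors {4}; p there: 4:T. ✓
4: successors {6}; p there: 6:T. ✓
6: successors {7}; p there: 7:F. ✗
7: successors {8}; p there: 8:F. ✗
8: no successors, so Box p holds vacuously. ✓
— 3 worlds.
For Box not p:
1: successors {4}; not p there: 4:F. ✗
4: successors {6}; not p there: 6:F. ✗
6: successors {7}; not p there: 7:T. ✓
7: successors {8}; not p there: 8:T. ✓
8: no successors, so Box not p holds vacuously. ✓
— 3 worlds.

3 and 3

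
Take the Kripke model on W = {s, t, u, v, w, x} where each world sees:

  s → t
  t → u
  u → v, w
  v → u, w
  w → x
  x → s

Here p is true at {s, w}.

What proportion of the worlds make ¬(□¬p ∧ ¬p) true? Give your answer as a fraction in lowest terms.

s: □¬p ∧ ¬p is F. ✓
t: □¬p ∧ ¬p is T. ✗
u: □¬p ∧ ¬p is F. ✓
v: □¬p ∧ ¬p is F. ✓
w: □¬p ∧ ¬p is F. ✓
x: □¬p ∧ ¬p is F. ✓
That's 5 of 6 worlds, so 5/6.

5/6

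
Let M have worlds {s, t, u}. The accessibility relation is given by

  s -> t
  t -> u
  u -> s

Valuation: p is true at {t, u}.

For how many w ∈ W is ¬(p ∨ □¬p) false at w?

2

s: p ∨ □¬p is F. ✓
t: p ∨ □¬p is T. ✗
u: p ∨ □¬p is T. ✗
Satisfying worlds: {s}.
So ¬(p ∨ □¬p) fails at the other 2 worlds.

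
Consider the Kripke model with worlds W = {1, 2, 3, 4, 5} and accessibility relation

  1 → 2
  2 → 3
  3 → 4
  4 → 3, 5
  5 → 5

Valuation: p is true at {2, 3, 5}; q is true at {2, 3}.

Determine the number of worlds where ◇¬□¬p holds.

4

1: successors {2}; ¬□¬p there: 2:T. ✓
2: successors {3}; ¬□¬p there: 3:F. ✗
3: successors {4}; ¬□¬p there: 4:T. ✓
4: successors {3, 5}; ¬□¬p there: 3:F, 5:T. ✓
5: successors {5}; ¬□¬p there: 5:T. ✓
Satisfying worlds: {1, 3, 4, 5}.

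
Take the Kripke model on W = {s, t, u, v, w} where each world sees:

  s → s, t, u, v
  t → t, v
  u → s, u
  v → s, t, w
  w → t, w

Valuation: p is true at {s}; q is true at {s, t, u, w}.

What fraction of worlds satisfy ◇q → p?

s: ◇q is T, p is T. ✓
t: ◇q is T, p is F. ✗
u: ◇q is T, p is F. ✗
v: ◇q is T, p is F. ✗
w: ◇q is T, p is F. ✗
That's 1 of 5 worlds, so 1/5.

1/5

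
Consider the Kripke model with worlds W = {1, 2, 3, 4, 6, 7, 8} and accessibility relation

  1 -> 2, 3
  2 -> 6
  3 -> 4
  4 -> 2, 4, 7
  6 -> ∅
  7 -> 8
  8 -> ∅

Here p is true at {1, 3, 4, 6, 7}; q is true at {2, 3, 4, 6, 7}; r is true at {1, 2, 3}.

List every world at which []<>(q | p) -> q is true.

1: []<>(q | p) is T, q is F. ✗
2: []<>(q | p) is F, q is T. ✓
3: []<>(q | p) is T, q is T. ✓
4: []<>(q | p) is F, q is T. ✓
6: []<>(q | p) is T, q is T. ✓
7: []<>(q | p) is F, q is T. ✓
8: []<>(q | p) is T, q is F. ✗

{2, 3, 4, 6, 7}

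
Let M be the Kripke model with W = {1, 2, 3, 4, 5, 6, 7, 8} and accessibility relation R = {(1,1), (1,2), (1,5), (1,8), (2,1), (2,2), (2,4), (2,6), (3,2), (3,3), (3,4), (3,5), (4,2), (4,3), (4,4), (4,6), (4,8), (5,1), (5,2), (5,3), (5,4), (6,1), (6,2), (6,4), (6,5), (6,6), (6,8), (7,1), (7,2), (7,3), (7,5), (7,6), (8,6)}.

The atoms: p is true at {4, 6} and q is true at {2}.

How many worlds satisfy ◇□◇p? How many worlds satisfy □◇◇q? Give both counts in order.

For ◇□◇p:
1: successors {1, 2, 5, 8}; □◇p there: 1:F, 2:F, 5:F, 8:T. ✓
2: successors {1, 2, 4, 6}; □◇p there: 1:F, 2:F, 4:T, 6:F. ✓
3: successors {2, 3, 4, 5}; □◇p there: 2:F, 3:T, 4:T, 5:F. ✓
4: successors {2, 3, 4, 6, 8}; □◇p there: 2:F, 3:T, 4:T, 6:F, 8:T. ✓
5: successors {1, 2, 3, 4}; □◇p there: 1:F, 2:F, 3:T, 4:T. ✓
6: successors {1, 2, 4, 5, 6, 8}; □◇p there: 1:F, 2:F, 4:T, 5:F, 6:F, 8:T. ✓
7: successors {1, 2, 3, 5, 6}; □◇p there: 1:F, 2:F, 3:T, 5:F, 6:F. ✓
8: successors {6}; □◇p there: 6:F. ✗
— 7 worlds.
For □◇◇q:
1: successors {1, 2, 5, 8}; ◇◇q there: 1:T, 2:T, 5:T, 8:T. ✓
2: successors {1, 2, 4, 6}; ◇◇q there: 1:T, 2:T, 4:T, 6:T. ✓
3: successors {2, 3, 4, 5}; ◇◇q there: 2:T, 3:T, 4:T, 5:T. ✓
4: successors {2, 3, 4, 6, 8}; ◇◇q there: 2:T, 3:T, 4:T, 6:T, 8:T. ✓
5: successors {1, 2, 3, 4}; ◇◇q there: 1:T, 2:T, 3:T, 4:T. ✓
6: successors {1, 2, 4, 5, 6, 8}; ◇◇q there: 1:T, 2:T, 4:T, 5:T, 6:T, 8:T. ✓
7: successors {1, 2, 3, 5, 6}; ◇◇q there: 1:T, 2:T, 3:T, 5:T, 6:T. ✓
8: successors {6}; ◇◇q there: 6:T. ✓
— 8 worlds.

7 and 8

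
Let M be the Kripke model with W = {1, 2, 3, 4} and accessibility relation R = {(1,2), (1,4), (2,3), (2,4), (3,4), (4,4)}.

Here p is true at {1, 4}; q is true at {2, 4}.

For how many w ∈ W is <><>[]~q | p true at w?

2

1: <><>[]~q is F, p is T. ✓
2: <><>[]~q is F, p is F. ✗
3: <><>[]~q is F, p is F. ✗
4: <><>[]~q is F, p is T. ✓
Satisfying worlds: {1, 4}.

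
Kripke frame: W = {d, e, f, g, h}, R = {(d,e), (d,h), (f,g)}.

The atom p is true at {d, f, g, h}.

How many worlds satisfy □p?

d: successors {e, h}; p there: e:F, h:T. ✗
e: no successors, so □p holds vacuously. ✓
f: successors {g}; p there: g:T. ✓
g: no successors, so □p holds vacuously. ✓
h: no successors, so □p holds vacuously. ✓
Satisfying worlds: {e, f, g, h}.

4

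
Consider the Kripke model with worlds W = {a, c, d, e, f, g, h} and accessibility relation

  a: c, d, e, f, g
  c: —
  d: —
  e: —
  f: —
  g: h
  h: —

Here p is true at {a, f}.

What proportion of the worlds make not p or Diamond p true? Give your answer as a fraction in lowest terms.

6/7

a: not p is F, Diamond p is T. ✓
c: not p is T, Diamond p is F. ✓
d: not p is T, Diamond p is F. ✓
e: not p is T, Diamond p is F. ✓
f: not p is F, Diamond p is F. ✗
g: not p is T, Diamond p is F. ✓
h: not p is T, Diamond p is F. ✓
That's 6 of 7 worlds, so 6/7.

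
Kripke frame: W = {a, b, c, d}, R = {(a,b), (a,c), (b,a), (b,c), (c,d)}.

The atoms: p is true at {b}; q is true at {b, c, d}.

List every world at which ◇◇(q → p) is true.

{a, b}

a: successors {b, c}; ◇(q → p) there: b:T, c:F. ✓
b: successors {a, c}; ◇(q → p) there: a:T, c:F. ✓
c: successors {d}; ◇(q → p) there: d:F. ✗
d: no successors, so ◇◇(q → p) fails. ✗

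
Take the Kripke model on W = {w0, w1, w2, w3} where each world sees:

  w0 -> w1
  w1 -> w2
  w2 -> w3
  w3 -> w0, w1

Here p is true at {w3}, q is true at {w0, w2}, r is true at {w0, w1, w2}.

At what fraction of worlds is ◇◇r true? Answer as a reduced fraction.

3/4

w0: successors {w1}; ◇r there: w1:T. ✓
w1: successors {w2}; ◇r there: w2:F. ✗
w2: successors {w3}; ◇r there: w3:T. ✓
w3: successors {w0, w1}; ◇r there: w0:T, w1:T. ✓
That's 3 of 4 worlds, so 3/4.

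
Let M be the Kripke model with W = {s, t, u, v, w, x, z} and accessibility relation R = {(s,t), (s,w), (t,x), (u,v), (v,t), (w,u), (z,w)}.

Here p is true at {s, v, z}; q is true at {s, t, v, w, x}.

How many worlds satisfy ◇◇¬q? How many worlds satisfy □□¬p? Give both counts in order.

For ◇◇¬q:
s: successors {t, w}; ◇¬q there: t:F, w:T. ✓
t: successors {x}; ◇¬q there: x:F. ✗
u: successors {v}; ◇¬q there: v:F. ✗
v: successors {t}; ◇¬q there: t:F. ✗
w: successors {u}; ◇¬q there: u:F. ✗
x: no successors, so ◇◇¬q fails. ✗
z: successors {w}; ◇¬q there: w:T. ✓
— 2 worlds.
For □□¬p:
s: successors {t, w}; □¬p there: t:T, w:T. ✓
t: successors {x}; □¬p there: x:T. ✓
u: successors {v}; □¬p there: v:T. ✓
v: successors {t}; □¬p there: t:T. ✓
w: successors {u}; □¬p there: u:F. ✗
x: no successors, so □□¬p holds vacuously. ✓
z: successors {w}; □¬p there: w:T. ✓
— 6 worlds.

2 and 6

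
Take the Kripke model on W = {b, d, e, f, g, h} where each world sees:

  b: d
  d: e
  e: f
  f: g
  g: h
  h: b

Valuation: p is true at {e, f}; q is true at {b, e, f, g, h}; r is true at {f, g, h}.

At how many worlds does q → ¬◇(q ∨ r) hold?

2

b: q is T, ¬◇(q ∨ r) is T. ✓
d: q is F, ¬◇(q ∨ r) is F. ✓
e: q is T, ¬◇(q ∨ r) is F. ✗
f: q is T, ¬◇(q ∨ r) is F. ✗
g: q is T, ¬◇(q ∨ r) is F. ✗
h: q is T, ¬◇(q ∨ r) is F. ✗
Satisfying worlds: {b, d}.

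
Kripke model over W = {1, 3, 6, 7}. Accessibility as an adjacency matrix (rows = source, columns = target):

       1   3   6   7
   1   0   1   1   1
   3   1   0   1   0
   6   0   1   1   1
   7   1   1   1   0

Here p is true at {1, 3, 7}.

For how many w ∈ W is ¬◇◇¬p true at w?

0

1: ◇◇¬p is T. ✗
3: ◇◇¬p is T. ✗
6: ◇◇¬p is T. ✗
7: ◇◇¬p is T. ✗
Satisfying worlds: ∅.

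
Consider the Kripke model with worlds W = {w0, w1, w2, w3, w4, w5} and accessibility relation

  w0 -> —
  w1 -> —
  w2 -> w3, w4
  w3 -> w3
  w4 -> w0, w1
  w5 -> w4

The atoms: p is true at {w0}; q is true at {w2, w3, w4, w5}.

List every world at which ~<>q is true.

w0: <>q is F. ✓
w1: <>q is F. ✓
w2: <>q is T. ✗
w3: <>q is T. ✗
w4: <>q is F. ✓
w5: <>q is T. ✗

{w0, w1, w4}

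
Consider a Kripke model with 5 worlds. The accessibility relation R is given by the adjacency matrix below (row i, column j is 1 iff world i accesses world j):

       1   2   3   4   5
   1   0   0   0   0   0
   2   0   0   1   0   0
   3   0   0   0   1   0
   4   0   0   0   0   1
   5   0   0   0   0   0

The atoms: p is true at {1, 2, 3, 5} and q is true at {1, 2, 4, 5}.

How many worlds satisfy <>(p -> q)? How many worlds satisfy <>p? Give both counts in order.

For <>(p -> q):
1: no successors, so <>(p -> q) fails. ✗
2: successors {3}; p -> q there: 3:F. ✗
3: successors {4}; p -> q there: 4:T. ✓
4: successors {5}; p -> q there: 5:T. ✓
5: no successors, so <>(p -> q) fails. ✗
— 2 worlds.
For <>p:
1: no successors, so <>p fails. ✗
2: successors {3}; p there: 3:T. ✓
3: successors {4}; p there: 4:F. ✗
4: successors {5}; p there: 5:T. ✓
5: no successors, so <>p fails. ✗
— 2 worlds.

2 and 2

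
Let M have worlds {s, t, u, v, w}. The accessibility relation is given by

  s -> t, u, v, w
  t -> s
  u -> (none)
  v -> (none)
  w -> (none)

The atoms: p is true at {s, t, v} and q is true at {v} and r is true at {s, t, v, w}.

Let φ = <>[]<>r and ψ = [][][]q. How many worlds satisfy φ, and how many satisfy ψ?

1 and 3

For <>[]<>r:
s: successors {t, u, v, w}; []<>r there: t:T, u:T, v:T, w:T. ✓
t: successors {s}; []<>r there: s:F. ✗
u: no successors, so <>[]<>r fails. ✗
v: no successors, so <>[]<>r fails. ✗
w: no successors, so <>[]<>r fails. ✗
— 1 world.
For [][][]q:
s: successors {t, u, v, w}; [][]q there: t:F, u:T, v:T, w:T. ✗
t: successors {s}; [][]q there: s:F. ✗
u: no successors, so [][][]q holds vacuously. ✓
v: no successors, so [][][]q holds vacuously. ✓
w: no successors, so [][][]q holds vacuously. ✓
— 3 worlds.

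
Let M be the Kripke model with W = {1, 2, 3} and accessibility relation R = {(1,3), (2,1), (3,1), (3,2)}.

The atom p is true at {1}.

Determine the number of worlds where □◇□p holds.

1

1: successors {3}; ◇□p there: 3:T. ✓
2: successors {1}; ◇□p there: 1:F. ✗
3: successors {1, 2}; ◇□p there: 1:F, 2:F. ✗
Satisfying worlds: {1}.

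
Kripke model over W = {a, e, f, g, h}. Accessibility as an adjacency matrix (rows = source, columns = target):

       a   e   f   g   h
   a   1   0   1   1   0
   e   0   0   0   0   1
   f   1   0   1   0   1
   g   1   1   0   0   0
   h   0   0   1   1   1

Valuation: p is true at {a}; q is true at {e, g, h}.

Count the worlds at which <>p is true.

3

a: successors {a, f, g}; p there: a:T, f:F, g:F. ✓
e: successors {h}; p there: h:F. ✗
f: successors {a, f, h}; p there: a:T, f:F, h:F. ✓
g: successors {a, e}; p there: a:T, e:F. ✓
h: successors {f, g, h}; p there: f:F, g:F, h:F. ✗
Satisfying worlds: {a, f, g}.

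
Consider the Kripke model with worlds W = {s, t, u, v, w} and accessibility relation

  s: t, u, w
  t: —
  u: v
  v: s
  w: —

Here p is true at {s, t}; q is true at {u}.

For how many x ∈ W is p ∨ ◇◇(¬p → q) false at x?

1

s: p is T, ◇◇(¬p → q) is F. ✓
t: p is T, ◇◇(¬p → q) is F. ✓
u: p is F, ◇◇(¬p → q) is T. ✓
v: p is F, ◇◇(¬p → q) is T. ✓
w: p is F, ◇◇(¬p → q) is F. ✗
Satisfying worlds: {s, t, u, v}.
So p ∨ ◇◇(¬p → q) fails at the other 1 world.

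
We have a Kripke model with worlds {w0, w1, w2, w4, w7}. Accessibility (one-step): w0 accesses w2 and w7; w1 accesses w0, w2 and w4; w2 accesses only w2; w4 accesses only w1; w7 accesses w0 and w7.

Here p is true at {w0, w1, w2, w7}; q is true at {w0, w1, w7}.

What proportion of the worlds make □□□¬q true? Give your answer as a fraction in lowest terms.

1/5

w0: successors {w2, w7}; □□¬q there: w2:T, w7:F. ✗
w1: successors {w0, w2, w4}; □□¬q there: w0:F, w2:T, w4:F. ✗
w2: successors {w2}; □□¬q there: w2:T. ✓
w4: successors {w1}; □□¬q there: w1:F. ✗
w7: successors {w0, w7}; □□¬q there: w0:F, w7:F. ✗
That's 1 of 5 worlds, so 1/5.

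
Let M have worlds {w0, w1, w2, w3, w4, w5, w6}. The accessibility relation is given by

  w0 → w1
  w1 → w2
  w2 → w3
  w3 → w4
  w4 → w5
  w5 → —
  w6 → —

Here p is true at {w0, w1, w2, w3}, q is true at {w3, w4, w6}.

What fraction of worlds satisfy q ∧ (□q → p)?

2/7

w0: q is F, □q → p is T. ✗
w1: q is F, □q → p is T. ✗
w2: q is F, □q → p is T. ✗
w3: q is T, □q → p is T. ✓
w4: q is T, □q → p is T. ✓
w5: q is F, □q → p is F. ✗
w6: q is T, □q → p is F. ✗
That's 2 of 7 worlds, so 2/7.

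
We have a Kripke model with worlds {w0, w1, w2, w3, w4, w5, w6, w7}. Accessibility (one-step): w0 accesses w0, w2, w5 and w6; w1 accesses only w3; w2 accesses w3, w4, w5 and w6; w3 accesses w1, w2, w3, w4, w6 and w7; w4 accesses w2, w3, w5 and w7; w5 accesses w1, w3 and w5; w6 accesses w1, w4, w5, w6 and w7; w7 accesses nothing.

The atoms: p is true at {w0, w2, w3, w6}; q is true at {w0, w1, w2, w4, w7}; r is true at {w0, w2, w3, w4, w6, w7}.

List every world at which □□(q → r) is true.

w0: successors {w0, w2, w5, w6}; □(q → r) there: w0:T, w2:T, w5:F, w6:F. ✗
w1: successors {w3}; □(q → r) there: w3:F. ✗
w2: successors {w3, w4, w5, w6}; □(q → r) there: w3:F, w4:T, w5:F, w6:F. ✗
w3: successors {w1, w2, w3, w4, w6, w7}; □(q → r) there: w1:T, w2:T, w3:F, w4:T, w6:F, w7:T. ✗
w4: successors {w2, w3, w5, w7}; □(q → r) there: w2:T, w3:F, w5:F, w7:T. ✗
w5: successors {w1, w3, w5}; □(q → r) there: w1:T, w3:F, w5:F. ✗
w6: successors {w1, w4, w5, w6, w7}; □(q → r) there: w1:T, w4:T, w5:F, w6:F, w7:T. ✗
w7: no successors, so □□(q → r) holds vacuously. ✓

{w7}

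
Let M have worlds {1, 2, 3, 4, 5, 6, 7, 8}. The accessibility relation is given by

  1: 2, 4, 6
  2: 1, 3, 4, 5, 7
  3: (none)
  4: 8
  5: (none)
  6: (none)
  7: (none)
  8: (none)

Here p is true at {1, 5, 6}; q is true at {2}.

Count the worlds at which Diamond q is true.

1

1: successors {2, 4, 6}; q there: 2:T, 4:F, 6:F. ✓
2: successors {1, 3, 4, 5, 7}; q there: 1:F, 3:F, 4:F, 5:F, 7:F. ✗
3: no successors, so Diamond q fails. ✗
4: successors {8}; q there: 8:F. ✗
5: no successors, so Diamond q fails. ✗
6: no successors, so Diamond q fails. ✗
7: no successors, so Diamond q fails. ✗
8: no successors, so Diamond q fails. ✗
Satisfying worlds: {1}.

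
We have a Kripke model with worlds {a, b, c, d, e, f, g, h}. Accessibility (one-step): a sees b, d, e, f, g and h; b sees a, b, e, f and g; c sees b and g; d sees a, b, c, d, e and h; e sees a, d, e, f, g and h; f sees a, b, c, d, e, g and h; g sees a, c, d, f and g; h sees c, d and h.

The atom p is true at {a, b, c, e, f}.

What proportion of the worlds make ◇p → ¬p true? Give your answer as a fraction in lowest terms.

a: ◇p is T, ¬p is F. ✗
b: ◇p is T, ¬p is F. ✗
c: ◇p is T, ¬p is F. ✗
d: ◇p is T, ¬p is T. ✓
e: ◇p is T, ¬p is F. ✗
f: ◇p is T, ¬p is F. ✗
g: ◇p is T, ¬p is T. ✓
h: ◇p is T, ¬p is T. ✓
That's 3 of 8 worlds, so 3/8.

3/8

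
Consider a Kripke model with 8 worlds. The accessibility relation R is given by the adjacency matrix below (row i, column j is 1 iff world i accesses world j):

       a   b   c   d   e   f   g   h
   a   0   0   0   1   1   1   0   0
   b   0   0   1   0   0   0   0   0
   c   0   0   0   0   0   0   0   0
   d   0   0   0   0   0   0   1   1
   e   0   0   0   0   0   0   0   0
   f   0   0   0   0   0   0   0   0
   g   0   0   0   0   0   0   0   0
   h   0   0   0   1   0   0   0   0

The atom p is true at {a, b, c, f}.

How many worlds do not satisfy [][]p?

a: successors {d, e, f}; []p there: d:F, e:T, f:T. ✗
b: successors {c}; []p there: c:T. ✓
c: no successors, so [][]p holds vacuously. ✓
d: successors {g, h}; []p there: g:T, h:F. ✗
e: no successors, so [][]p holds vacuously. ✓
f: no successors, so [][]p holds vacuously. ✓
g: no successors, so [][]p holds vacuously. ✓
h: successors {d}; []p there: d:F. ✗
Satisfying worlds: {b, c, e, f, g}.
So [][]p fails at the other 3 worlds.

3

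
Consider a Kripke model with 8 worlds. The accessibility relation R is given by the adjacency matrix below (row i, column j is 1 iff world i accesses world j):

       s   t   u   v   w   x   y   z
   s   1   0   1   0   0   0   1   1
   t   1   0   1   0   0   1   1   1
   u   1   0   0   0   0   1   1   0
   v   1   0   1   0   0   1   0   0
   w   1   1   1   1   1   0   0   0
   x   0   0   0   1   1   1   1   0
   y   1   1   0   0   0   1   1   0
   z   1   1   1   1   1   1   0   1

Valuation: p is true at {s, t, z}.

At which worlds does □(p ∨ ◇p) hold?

s: successors {s, u, y, z}; p ∨ ◇p there: s:T, u:T, y:T, z:T. ✓
t: successors {s, u, x, y, z}; p ∨ ◇p there: s:T, u:T, x:F, y:T, z:T. ✗
u: successors {s, x, y}; p ∨ ◇p there: s:T, x:F, y:T. ✗
v: successors {s, u, x}; p ∨ ◇p there: s:T, u:T, x:F. ✗
w: successors {s, t, u, v, w}; p ∨ ◇p there: s:T, t:T, u:T, v:T, w:T. ✓
x: successors {v, w, x, y}; p ∨ ◇p there: v:T, w:T, x:F, y:T. ✗
y: successors {s, t, x, y}; p ∨ ◇p there: s:T, t:T, x:F, y:T. ✗
z: successors {s, t, u, v, w, x, z}; p ∨ ◇p there: s:T, t:T, u:T, v:T, w:T, x:F, z:T. ✗

{s, w}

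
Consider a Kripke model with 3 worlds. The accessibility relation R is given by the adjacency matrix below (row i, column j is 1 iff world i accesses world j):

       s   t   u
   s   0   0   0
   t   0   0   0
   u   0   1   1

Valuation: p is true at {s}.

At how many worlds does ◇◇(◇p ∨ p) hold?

s: no successors, so ◇◇(◇p ∨ p) fails. ✗
t: no successors, so ◇◇(◇p ∨ p) fails. ✗
u: successors {t, u}; ◇(◇p ∨ p) there: t:F, u:F. ✗
Satisfying worlds: ∅.

0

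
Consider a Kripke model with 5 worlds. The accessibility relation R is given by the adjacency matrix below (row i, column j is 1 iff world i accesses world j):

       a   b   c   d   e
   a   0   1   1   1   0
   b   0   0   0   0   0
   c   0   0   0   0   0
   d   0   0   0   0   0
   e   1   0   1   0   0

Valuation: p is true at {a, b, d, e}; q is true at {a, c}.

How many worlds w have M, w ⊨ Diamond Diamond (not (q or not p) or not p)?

1

a: successors {b, c, d}; Diamond (not (q or not p) or not p) there: b:F, c:F, d:F. ✗
b: no successors, so Diamond Diamond (not (q or not p) or not p) fails. ✗
c: no successors, so Diamond Diamond (not (q or not p) or not p) fails. ✗
d: no successors, so Diamond Diamond (not (q or not p) or not p) fails. ✗
e: successors {a, c}; Diamond (not (q or not p) or not p) there: a:T, c:F. ✓
Satisfying worlds: {e}.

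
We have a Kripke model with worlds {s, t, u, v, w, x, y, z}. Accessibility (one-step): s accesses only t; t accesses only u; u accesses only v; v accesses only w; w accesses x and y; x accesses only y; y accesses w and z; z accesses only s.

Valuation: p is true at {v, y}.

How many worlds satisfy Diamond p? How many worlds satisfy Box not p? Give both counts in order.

3 and 5

For Diamond p:
s: successors {t}; p there: t:F. ✗
t: successors {u}; p there: u:F. ✗
u: successors {v}; p there: v:T. ✓
v: successors {w}; p there: w:F. ✗
w: successors {x, y}; p there: x:F, y:T. ✓
x: successors {y}; p there: y:T. ✓
y: successors {w, z}; p there: w:F, z:F. ✗
z: successors {s}; p there: s:F. ✗
— 3 worlds.
For Box not p:
s: successors {t}; not p there: t:T. ✓
t: successors {u}; not p there: u:T. ✓
u: successors {v}; not p there: v:F. ✗
v: successors {w}; not p there: w:T. ✓
w: successors {x, y}; not p there: x:T, y:F. ✗
x: successors {y}; not p there: y:F. ✗
y: successors {w, z}; not p there: w:T, z:T. ✓
z: successors {s}; not p there: s:T. ✓
— 5 worlds.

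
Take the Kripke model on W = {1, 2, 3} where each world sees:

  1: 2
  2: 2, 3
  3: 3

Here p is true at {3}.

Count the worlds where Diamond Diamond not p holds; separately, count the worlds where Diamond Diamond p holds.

For Diamond Diamond not p:
1: successors {2}; Diamond not p there: 2:T. ✓
2: successors {2, 3}; Diamond not p there: 2:T, 3:F. ✓
3: successors {3}; Diamond not p there: 3:F. ✗
— 2 worlds.
For Diamond Diamond p:
1: successors {2}; Diamond p there: 2:T. ✓
2: successors {2, 3}; Diamond p there: 2:T, 3:T. ✓
3: successors {3}; Diamond p there: 3:T. ✓
— 3 worlds.

2 and 3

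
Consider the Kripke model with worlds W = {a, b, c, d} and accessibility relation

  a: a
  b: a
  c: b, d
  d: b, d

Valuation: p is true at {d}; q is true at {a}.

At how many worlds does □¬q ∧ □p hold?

a: □¬q is F, □p is F. ✗
b: □¬q is F, □p is F. ✗
c: □¬q is T, □p is F. ✗
d: □¬q is T, □p is F. ✗
Satisfying worlds: ∅.

0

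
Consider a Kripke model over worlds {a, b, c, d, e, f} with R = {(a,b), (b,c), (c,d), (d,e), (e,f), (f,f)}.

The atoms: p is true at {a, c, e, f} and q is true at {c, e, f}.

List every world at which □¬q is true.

{a, c}

a: successors {b}; ¬q there: b:T. ✓
b: successors {c}; ¬q there: c:F. ✗
c: successors {d}; ¬q there: d:T. ✓
d: successors {e}; ¬q there: e:F. ✗
e: successors {f}; ¬q there: f:F. ✗
f: successors {f}; ¬q there: f:F. ✗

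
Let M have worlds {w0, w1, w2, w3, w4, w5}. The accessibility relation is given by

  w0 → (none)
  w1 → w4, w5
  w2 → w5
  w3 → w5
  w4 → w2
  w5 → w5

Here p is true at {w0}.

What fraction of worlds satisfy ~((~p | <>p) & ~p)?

1/6

w0: (~p | <>p) & ~p is F. ✓
w1: (~p | <>p) & ~p is T. ✗
w2: (~p | <>p) & ~p is T. ✗
w3: (~p | <>p) & ~p is T. ✗
w4: (~p | <>p) & ~p is T. ✗
w5: (~p | <>p) & ~p is T. ✗
That's 1 of 6 worlds, so 1/6.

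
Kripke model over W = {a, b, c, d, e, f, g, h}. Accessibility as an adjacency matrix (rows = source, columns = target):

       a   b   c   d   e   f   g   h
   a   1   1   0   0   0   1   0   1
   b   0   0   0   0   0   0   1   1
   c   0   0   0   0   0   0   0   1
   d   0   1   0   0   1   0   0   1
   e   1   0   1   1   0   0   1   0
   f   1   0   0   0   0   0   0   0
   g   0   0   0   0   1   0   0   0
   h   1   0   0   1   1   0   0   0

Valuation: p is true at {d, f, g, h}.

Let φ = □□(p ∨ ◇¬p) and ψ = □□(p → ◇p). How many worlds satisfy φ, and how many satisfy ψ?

2 and 2

For □□(p ∨ ◇¬p):
a: successors {a, b, f, h}; □(p ∨ ◇¬p) there: a:F, b:T, f:T, h:T. ✗
b: successors {g, h}; □(p ∨ ◇¬p) there: g:T, h:T. ✓
c: successors {h}; □(p ∨ ◇¬p) there: h:T. ✓
d: successors {b, e, h}; □(p ∨ ◇¬p) there: b:T, e:F, h:T. ✗
e: successors {a, c, d, g}; □(p ∨ ◇¬p) there: a:F, c:T, d:F, g:T. ✗
f: successors {a}; □(p ∨ ◇¬p) there: a:F. ✗
g: successors {e}; □(p ∨ ◇¬p) there: e:F. ✗
h: successors {a, d, e}; □(p ∨ ◇¬p) there: a:F, d:F, e:F. ✗
— 2 worlds.
For □□(p → ◇p):
a: successors {a, b, f, h}; □(p → ◇p) there: a:F, b:F, f:T, h:T. ✗
b: successors {g, h}; □(p → ◇p) there: g:T, h:T. ✓
c: successors {h}; □(p → ◇p) there: h:T. ✓
d: successors {b, e, h}; □(p → ◇p) there: b:F, e:F, h:T. ✗
e: successors {a, c, d, g}; □(p → ◇p) there: a:F, c:T, d:T, g:T. ✗
f: successors {a}; □(p → ◇p) there: a:F. ✗
g: successors {e}; □(p → ◇p) there: e:F. ✗
h: successors {a, d, e}; □(p → ◇p) there: a:F, d:T, e:F. ✗
— 2 worlds.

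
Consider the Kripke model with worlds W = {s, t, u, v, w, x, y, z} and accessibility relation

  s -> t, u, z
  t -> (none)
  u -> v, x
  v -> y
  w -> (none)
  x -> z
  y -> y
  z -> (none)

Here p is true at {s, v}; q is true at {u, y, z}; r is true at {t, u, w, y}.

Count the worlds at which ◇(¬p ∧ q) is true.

4

s: successors {t, u, z}; ¬p ∧ q there: t:F, u:T, z:T. ✓
t: no successors, so ◇(¬p ∧ q) fails. ✗
u: successors {v, x}; ¬p ∧ q there: v:F, x:F. ✗
v: successors {y}; ¬p ∧ q there: y:T. ✓
w: no successors, so ◇(¬p ∧ q) fails. ✗
x: successors {z}; ¬p ∧ q there: z:T. ✓
y: successors {y}; ¬p ∧ q there: y:T. ✓
z: no successors, so ◇(¬p ∧ q) fails. ✗
Satisfying worlds: {s, v, x, y}.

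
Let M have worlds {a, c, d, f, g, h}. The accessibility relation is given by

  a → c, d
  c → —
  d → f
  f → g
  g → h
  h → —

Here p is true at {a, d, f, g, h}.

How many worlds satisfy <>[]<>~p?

a: successors {c, d}; []<>~p there: c:T, d:F. ✓
c: no successors, so <>[]<>~p fails. ✗
d: successors {f}; []<>~p there: f:F. ✗
f: successors {g}; []<>~p there: g:F. ✗
g: successors {h}; []<>~p there: h:T. ✓
h: no successors, so <>[]<>~p fails. ✗
Satisfying worlds: {a, g}.

2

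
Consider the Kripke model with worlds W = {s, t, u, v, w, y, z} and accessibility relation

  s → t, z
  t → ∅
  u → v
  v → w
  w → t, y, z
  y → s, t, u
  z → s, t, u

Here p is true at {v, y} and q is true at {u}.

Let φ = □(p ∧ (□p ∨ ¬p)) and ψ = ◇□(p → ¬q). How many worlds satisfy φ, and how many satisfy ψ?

For □(p ∧ (□p ∨ ¬p)):
s: successors {t, z}; p ∧ (□p ∨ ¬p) there: t:F, z:F. ✗
t: no successors, so □(p ∧ (□p ∨ ¬p)) holds vacuously. ✓
u: successors {v}; p ∧ (□p ∨ ¬p) there: v:F. ✗
v: successors {w}; p ∧ (□p ∨ ¬p) there: w:F. ✗
w: successors {t, y, z}; p ∧ (□p ∨ ¬p) there: t:F, y:F, z:F. ✗
y: successors {s, t, u}; p ∧ (□p ∨ ¬p) there: s:F, t:F, u:F. ✗
z: successors {s, t, u}; p ∧ (□p ∨ ¬p) there: s:F, t:F, u:F. ✗
— 1 world.
For ◇□(p → ¬q):
s: successors {t, z}; □(p → ¬q) there: t:T, z:T. ✓
t: no successors, so ◇□(p → ¬q) fails. ✗
u: successors {v}; □(p → ¬q) there: v:T. ✓
v: successors {w}; □(p → ¬q) there: w:T. ✓
w: successors {t, y, z}; □(p → ¬q) there: t:T, y:T, z:T. ✓
y: successors {s, t, u}; □(p → ¬q) there: s:T, t:T, u:T. ✓
z: successors {s, t, u}; □(p → ¬q) there: s:T, t:T, u:T. ✓
— 6 worlds.

1 and 6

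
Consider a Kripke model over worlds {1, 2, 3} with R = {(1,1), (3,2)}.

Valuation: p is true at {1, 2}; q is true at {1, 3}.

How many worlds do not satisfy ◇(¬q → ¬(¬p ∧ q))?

1: successors {1}; ¬q → ¬(¬p ∧ q) there: 1:T. ✓
2: no successors, so ◇(¬q → ¬(¬p ∧ q)) fails. ✗
3: successors {2}; ¬q → ¬(¬p ∧ q) there: 2:T. ✓
Satisfying worlds: {1, 3}.
So ◇(¬q → ¬(¬p ∧ q)) fails at the other 1 world.

1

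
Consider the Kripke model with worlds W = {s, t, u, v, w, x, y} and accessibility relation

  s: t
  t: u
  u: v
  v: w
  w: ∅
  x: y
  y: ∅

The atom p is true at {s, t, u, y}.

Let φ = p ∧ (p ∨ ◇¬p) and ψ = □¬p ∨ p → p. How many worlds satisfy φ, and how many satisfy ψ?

4 and 5

For p ∧ (p ∨ ◇¬p):
s: p is T, p ∨ ◇¬p is T. ✓
t: p is T, p ∨ ◇¬p is T. ✓
u: p is T, p ∨ ◇¬p is T. ✓
v: p is F, p ∨ ◇¬p is T. ✗
w: p is F, p ∨ ◇¬p is F. ✗
x: p is F, p ∨ ◇¬p is F. ✗
y: p is T, p ∨ ◇¬p is T. ✓
— 4 worlds.
For □¬p ∨ p → p:
s: □¬p ∨ p is T, p is T. ✓
t: □¬p ∨ p is T, p is T. ✓
u: □¬p ∨ p is T, p is T. ✓
v: □¬p ∨ p is T, p is F. ✗
w: □¬p ∨ p is T, p is F. ✗
x: □¬p ∨ p is F, p is F. ✓
y: □¬p ∨ p is T, p is T. ✓
— 5 worlds.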